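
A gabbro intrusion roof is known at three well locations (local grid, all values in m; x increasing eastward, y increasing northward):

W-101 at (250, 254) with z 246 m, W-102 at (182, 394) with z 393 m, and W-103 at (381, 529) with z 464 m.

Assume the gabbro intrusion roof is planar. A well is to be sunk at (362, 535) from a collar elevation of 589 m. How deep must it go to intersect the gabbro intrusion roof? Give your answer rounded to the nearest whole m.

114 m

Two edge vectors: W-101→W-102 = (-68, 140, 147), W-101→W-103 = (131, 275, 218).
Normal n = (W-101→W-102) × (W-101→W-103) = (-9905, 34081, -37040).
So ∂z/∂x = −n_x/n_z = −0.26741 and ∂z/∂y = −n_y/n_z = 0.92011.
Intercept c from W-101: 246 + 66.85 − 233.71 = 79.14.
At (362, 535): z_contact = −96.8 + 492.3 + 79.14 = 474.6 m.
Depth below ground = 589 − 474.6 = 114 m.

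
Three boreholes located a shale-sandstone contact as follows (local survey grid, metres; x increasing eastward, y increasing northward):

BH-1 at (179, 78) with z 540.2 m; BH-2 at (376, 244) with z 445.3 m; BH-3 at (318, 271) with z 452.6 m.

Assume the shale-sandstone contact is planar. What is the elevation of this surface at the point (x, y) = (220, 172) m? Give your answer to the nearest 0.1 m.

504.3 m

Two edge vectors: BH-1→BH-2 = (197, 166, -94.9), BH-1→BH-3 = (139, 193, -87.6).
Normal n = (BH-1→BH-2) × (BH-1→BH-3) = (3774.1, 4066.1, 14947).
So ∂z/∂x = −n_x/n_z = −0.25250 and ∂z/∂y = −n_y/n_z = −0.27203.
Intercept c from BH-1: 540.2 + 45.20 + 21.22 = 606.62.
At (220, 172): z = −55.5 − 46.8 + 606.62 = 504.3 m.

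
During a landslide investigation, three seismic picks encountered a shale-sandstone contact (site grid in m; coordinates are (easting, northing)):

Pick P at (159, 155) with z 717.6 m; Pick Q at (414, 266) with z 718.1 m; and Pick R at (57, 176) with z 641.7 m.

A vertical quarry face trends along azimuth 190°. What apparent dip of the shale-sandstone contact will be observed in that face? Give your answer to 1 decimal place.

46.5°

Two edge vectors: Pick P→Pick Q = (255, 111, 0.5), Pick P→Pick R = (-102, 21, -75.9).
Normal n = (Pick P→Pick Q) × (Pick P→Pick R) = (-8435.4, 19303.5, 16677).
So ∂z/∂E = −n_x/n_z = 0.50581 and ∂z/∂N = −n_y/n_z = −1.15749.
Unit vector along 190° is (sin 190°, cos 190°) = (-0.1736, -0.9848).
Slope in that direction = a·(-0.1736) + b·(-0.9848) = 1.05207.
Apparent dip = arctan|1.05207| = 46.5° (true dip is 51.6°, so apparent ≤ true as expected).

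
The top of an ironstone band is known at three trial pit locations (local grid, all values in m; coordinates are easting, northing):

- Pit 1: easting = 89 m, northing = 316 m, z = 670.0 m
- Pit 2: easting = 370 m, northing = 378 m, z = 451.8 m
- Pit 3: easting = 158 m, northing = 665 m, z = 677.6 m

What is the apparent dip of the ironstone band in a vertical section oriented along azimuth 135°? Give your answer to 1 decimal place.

Two edge vectors: Pit 1→Pit 2 = (281, 62, -218.2), Pit 1→Pit 3 = (69, 349, 7.6).
Normal n = (Pit 1→Pit 2) × (Pit 1→Pit 3) = (76623, -17191.4, 93791).
So ∂z/∂easting = −n_x/n_z = −0.81695 and ∂z/∂northing = −n_y/n_z = 0.18329.
Unit vector along 135° is (sin 135°, cos 135°) = (0.7071, -0.7071).
Slope in that direction = a·(0.7071) + b·(-0.7071) = −0.70728.
Apparent dip = arctan|0.70728| = 35.3° (true dip is 39.9°, so apparent ≤ true as expected).

35.3°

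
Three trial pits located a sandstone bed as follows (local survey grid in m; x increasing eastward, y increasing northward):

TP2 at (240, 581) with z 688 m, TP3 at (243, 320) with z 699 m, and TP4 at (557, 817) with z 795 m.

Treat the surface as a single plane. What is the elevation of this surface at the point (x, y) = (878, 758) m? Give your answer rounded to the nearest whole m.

Let the plane be z = a·x + b·y + c.
TP3−TP2: 3a − 261b = 11;  TP4−TP2: 317a + 236b = 107.
Solving gives a = 0.36579, b = −0.03794.
Then c = 688 − a·240 − b·581 = 622.26.
At (878, 758): z = 321.2 − 28.8 + 622.26 = 914.7 m.

915 m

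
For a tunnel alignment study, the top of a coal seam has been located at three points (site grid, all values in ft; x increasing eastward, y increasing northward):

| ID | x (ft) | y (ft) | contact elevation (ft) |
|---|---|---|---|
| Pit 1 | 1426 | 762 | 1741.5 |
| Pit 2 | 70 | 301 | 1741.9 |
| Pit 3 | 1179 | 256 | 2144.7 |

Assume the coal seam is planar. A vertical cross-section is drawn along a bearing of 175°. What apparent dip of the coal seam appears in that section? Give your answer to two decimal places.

Let the plane be z = a·x + b·y + c.
Pit 2−Pit 1: −1356a − 461b = 0.4;  Pit 3−Pit 1: −247a − 506b = 403.2.
Solving gives a = 0.32445, b = −0.95522.
Unit vector along 175° is (sin 175°, cos 175°) = (0.0872, -0.9962).
Slope in that direction = a·(0.0872) + b·(-0.9962) = 0.97986.
Apparent dip = arctan|0.97986| = 44.42° (true dip is 45.3°, so apparent ≤ true as expected).

44.42°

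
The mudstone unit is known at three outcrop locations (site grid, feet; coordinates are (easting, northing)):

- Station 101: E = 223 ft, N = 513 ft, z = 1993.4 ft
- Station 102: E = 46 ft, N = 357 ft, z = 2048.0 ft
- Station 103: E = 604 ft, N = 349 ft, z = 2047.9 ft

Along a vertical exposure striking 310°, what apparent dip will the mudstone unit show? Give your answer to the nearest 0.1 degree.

Two edge vectors: Station 101→Station 102 = (-177, -156, 54.6), Station 101→Station 103 = (381, -164, 54.5).
Normal n = (Station 101→Station 102) × (Station 101→Station 103) = (452.4, 30449.1, 88464).
So ∂z/∂E = −n_x/n_z = −0.00511 and ∂z/∂N = −n_y/n_z = −0.34420.
Unit vector along 310° is (sin 310°, cos 310°) = (-0.7660, 0.6428).
Slope in that direction = a·(-0.7660) + b·(0.6428) = −0.21733.
Apparent dip = arctan|0.21733| = 12.3° (true dip is 19.0°, so apparent ≤ true as expected).

12.3°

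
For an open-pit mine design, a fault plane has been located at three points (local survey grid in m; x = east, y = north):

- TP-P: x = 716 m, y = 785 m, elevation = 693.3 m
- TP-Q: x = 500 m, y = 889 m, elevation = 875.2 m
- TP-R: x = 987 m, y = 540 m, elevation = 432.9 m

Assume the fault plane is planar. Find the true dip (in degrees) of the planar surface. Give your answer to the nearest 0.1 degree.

Two edge vectors: TP-P→TP-Q = (-216, 104, 181.9), TP-P→TP-R = (271, -245, -260.4).
Normal n = (TP-P→TP-Q) × (TP-P→TP-R) = (17483.9, -6951.5, 24736).
So ∂z/∂x = −n_x/n_z = −0.70682 and ∂z/∂y = −n_y/n_z = 0.28103.
Gradient magnitude |∇z| = √(a² + b²) = √(0.49959 + 0.07898) = 0.76064.
True dip = arctan(0.76064) = 37.3°, dipping toward ESE (azimuth ≈ 112°).

37.3°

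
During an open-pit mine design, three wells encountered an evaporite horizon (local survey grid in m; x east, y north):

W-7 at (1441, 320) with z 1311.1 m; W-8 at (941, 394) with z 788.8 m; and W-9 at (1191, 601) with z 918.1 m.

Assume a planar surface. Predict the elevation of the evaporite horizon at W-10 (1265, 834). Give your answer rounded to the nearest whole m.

Let the plane be z = a·x + b·y + c.
W-8−W-7: −500a + 74b = −522.3;  W-9−W-7: −250a + 281b = −393.
Solving gives a = 0.96463, b = −0.54037.
Then c = 1311.1 − a·1441 − b·320 = 93.99.
At (1265, 834): z = 1220.3 − 450.7 + 93.99 = 863.6 m.

864 m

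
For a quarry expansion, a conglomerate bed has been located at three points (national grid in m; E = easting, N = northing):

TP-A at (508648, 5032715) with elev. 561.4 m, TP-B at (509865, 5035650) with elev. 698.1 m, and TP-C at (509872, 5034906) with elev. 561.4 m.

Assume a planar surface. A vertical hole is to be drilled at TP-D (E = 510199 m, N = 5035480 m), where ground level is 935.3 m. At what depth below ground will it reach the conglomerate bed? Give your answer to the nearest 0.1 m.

Two edge vectors: TP-A→TP-B = (1217, 2935, 136.7), TP-A→TP-C = (1224, 2191, 0).
Normal n = (TP-A→TP-B) × (TP-A→TP-C) = (-299509.7, 167320.8, -925993).
So ∂z/∂E = −n_x/n_z = −0.323447045 and ∂z/∂N = −n_y/n_z = 0.180693375.
Intercept c from TP-A: 561.4 + 164520.69 − 909378.26 = −744296.16.
At (510199, 5035480): z_contact = −165022.36 + 909877.87 − 744296.16 = 559.35 m.
Depth below ground = 935.3 − 559.35 = 375.9 m.

375.9 m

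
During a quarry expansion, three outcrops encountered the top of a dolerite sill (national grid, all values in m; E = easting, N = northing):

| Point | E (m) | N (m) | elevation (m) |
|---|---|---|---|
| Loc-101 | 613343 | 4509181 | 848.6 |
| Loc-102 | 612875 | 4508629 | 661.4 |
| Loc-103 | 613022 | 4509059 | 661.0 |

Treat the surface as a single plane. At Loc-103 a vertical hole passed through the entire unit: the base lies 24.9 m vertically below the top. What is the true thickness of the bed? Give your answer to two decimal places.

20.30 m

Let the plane be z = a·E + b·N + c.
Loc-102−Loc-101: −468a − 552b = −187.2;  Loc-103−Loc-101: −321a − 122b = −187.6.
Solving gives a = 0.67210, b = −0.23070.
|∇z| = √(a²+b²) = 0.71059, so dip δ = arctan(0.71059) = 35.40°.
True thickness = vertical thickness × cos δ = 24.9 × cos 35.40° = 20.30 m.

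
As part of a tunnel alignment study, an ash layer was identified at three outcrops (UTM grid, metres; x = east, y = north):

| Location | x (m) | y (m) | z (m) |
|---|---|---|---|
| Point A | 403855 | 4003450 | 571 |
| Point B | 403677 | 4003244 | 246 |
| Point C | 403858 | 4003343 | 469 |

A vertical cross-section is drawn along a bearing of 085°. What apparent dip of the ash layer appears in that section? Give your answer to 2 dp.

Two edge vectors: Point A→Point B = (-178, -206, -325), Point A→Point C = (3, -107, -102).
Normal n = (Point A→Point B) × (Point A→Point C) = (-13763, -19131, 19664).
So ∂z/∂x = −n_x/n_z = 0.69991 and ∂z/∂y = −n_y/n_z = 0.97289.
Unit vector along 085° is (sin 85°, cos 85°) = (0.9962, 0.0872).
Slope in that direction = a·(0.9962) + b·(0.0872) = 0.78204.
Apparent dip = arctan|0.78204| = 38.03° (true dip is 50.2°, so apparent ≤ true as expected).

38.03°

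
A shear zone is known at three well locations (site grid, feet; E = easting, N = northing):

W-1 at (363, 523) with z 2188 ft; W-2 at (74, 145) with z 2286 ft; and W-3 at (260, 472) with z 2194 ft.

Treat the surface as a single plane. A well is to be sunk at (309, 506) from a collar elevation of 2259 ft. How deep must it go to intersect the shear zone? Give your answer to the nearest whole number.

Let the plane be z = a·E + b·N + c.
W-2−W-1: −289a − 378b = 98;  W-3−W-1: −103a − 51b = 6.
Solving gives a = 0.11283, b = −0.34553.
Then c = 2188 − a·363 − b·523 = 2327.75.
At (309, 506): z_contact = 34.9 − 174.8 + 2327.75 = 2187.8 ft.
Depth below ground = 2259 − 2187.8 = 71 ft.

71 ft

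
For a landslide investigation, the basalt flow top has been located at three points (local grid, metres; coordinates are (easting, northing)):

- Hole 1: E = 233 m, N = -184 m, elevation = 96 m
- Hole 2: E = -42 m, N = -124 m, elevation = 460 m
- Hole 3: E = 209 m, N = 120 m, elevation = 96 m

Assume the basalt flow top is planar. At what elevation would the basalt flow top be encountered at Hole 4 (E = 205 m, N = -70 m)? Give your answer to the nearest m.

122 m

Let the plane be z = a·E + b·N + c.
Hole 2−Hole 1: −275a + 60b = 364;  Hole 3−Hole 1: −24a + 304b = 0.
Solving gives a = −1.34684, b = −0.10633.
Then c = 96 − a·233 − b·-184 = 390.25.
At (205, -70): z = −276.1 + 7.4 + 390.25 = 121.6 m.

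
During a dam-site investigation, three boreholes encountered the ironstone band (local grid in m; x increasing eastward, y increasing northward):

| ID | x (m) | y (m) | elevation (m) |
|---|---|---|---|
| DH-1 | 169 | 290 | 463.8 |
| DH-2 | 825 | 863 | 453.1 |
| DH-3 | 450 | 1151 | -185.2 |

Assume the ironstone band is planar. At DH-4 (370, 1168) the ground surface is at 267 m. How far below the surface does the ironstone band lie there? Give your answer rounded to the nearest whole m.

Let the plane be z = a·x + b·y + c.
DH-2−DH-1: 656a + 573b = −10.7;  DH-3−DH-1: 281a + 861b = −649.
Solving gives a = 0.89812, b = −1.04689.
Then c = 463.8 − a·169 − b·290 = 615.62.
At (370, 1168): z_contact = 332.3 − 1222.8 + 615.62 = -274.8 m.
Depth below ground = 267 − (-274.8) = 542 m.

542 m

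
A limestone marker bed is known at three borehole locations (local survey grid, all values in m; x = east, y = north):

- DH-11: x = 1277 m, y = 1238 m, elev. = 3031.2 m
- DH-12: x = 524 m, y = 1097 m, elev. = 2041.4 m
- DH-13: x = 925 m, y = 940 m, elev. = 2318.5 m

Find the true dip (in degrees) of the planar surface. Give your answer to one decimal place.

57.2°

Two edge vectors: DH-11→DH-12 = (-753, -141, -989.8), DH-11→DH-13 = (-352, -298, -712.7).
Normal n = (DH-11→DH-12) × (DH-11→DH-13) = (-194469.7, -188253.5, 174762).
So ∂z/∂x = −n_x/n_z = 1.11277 and ∂z/∂y = −n_y/n_z = 1.07720.
Gradient magnitude |∇z| = √(a² + b²) = √(1.23825 + 1.16036) = 1.54875.
True dip = arctan(1.54875) = 57.2°, dipping toward SW (azimuth ≈ 226°).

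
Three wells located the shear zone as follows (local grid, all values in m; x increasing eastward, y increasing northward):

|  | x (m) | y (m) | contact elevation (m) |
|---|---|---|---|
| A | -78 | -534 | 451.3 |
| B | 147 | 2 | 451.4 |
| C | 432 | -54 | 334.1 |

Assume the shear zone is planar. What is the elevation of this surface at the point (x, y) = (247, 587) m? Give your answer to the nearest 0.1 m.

506.9 m

Two edge vectors: A→B = (225, 536, 0.1), A→C = (510, 480, -117.2).
Normal n = (A→B) × (A→C) = (-62867.2, 26421, -165360).
So ∂z/∂x = −n_x/n_z = −0.38018 and ∂z/∂y = −n_y/n_z = 0.15978.
Intercept c from A: 451.3 − 29.65 + 85.32 = 506.97.
At (247, 587): z = −93.9 + 93.8 + 506.97 = 506.9 m.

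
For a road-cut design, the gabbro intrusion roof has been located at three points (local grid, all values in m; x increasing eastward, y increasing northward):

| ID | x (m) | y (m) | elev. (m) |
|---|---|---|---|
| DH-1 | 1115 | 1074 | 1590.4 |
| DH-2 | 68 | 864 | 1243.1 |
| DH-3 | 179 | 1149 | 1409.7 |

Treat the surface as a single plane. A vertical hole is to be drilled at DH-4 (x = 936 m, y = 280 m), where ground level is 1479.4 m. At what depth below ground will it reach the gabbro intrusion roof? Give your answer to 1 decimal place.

322.8 m

Let the plane be z = a·x + b·y + c.
DH-2−DH-1: −1047a − 210b = −347.3;  DH-3−DH-1: −936a + 75b = −180.7.
Solving gives a = 0.232635, b = 0.493956.
Then c = 1590.4 − a·1115 − b·1074 = 800.50.
At (936, 280): z_contact = 217.75 + 138.31 + 800.50 = 1156.56 m.
Depth below ground = 1479.4 − 1156.56 = 322.8 m.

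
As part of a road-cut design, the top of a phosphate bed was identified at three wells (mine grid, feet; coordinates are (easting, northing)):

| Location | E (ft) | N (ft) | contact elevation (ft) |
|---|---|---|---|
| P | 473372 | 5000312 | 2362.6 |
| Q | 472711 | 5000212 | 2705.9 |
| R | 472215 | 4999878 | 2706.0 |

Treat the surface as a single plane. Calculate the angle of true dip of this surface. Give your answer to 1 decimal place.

Two edge vectors: P→Q = (-661, -100, 343.3), P→R = (-1157, -434, 343.4).
Normal n = (P→Q) × (P→R) = (114652.2, -170210.7, 171174).
So ∂z/∂E = −n_x/n_z = −0.66980 and ∂z/∂N = −n_y/n_z = 0.99437.
Gradient magnitude |∇z| = √(a² + b²) = √(0.44863 + 0.98878) = 1.19892.
True dip = arctan(1.19892) = 50.2°, dipping toward SE (azimuth ≈ 146°).

50.2°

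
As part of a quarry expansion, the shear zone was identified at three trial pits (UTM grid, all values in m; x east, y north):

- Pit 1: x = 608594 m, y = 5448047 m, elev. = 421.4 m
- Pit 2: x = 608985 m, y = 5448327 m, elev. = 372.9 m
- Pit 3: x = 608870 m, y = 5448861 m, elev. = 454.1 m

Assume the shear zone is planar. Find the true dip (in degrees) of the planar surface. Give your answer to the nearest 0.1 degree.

12.9°

Two edge vectors: Pit 1→Pit 2 = (391, 280, -48.5), Pit 1→Pit 3 = (276, 814, 32.7).
Normal n = (Pit 1→Pit 2) × (Pit 1→Pit 3) = (48635, -26171.7, 240994).
So ∂z/∂x = −n_x/n_z = −0.20181 and ∂z/∂y = −n_y/n_z = 0.10860.
Gradient magnitude |∇z| = √(a² + b²) = √(0.04073 + 0.01179) = 0.22917.
True dip = arctan(0.22917) = 12.9°, dipping toward ESE (azimuth ≈ 118°).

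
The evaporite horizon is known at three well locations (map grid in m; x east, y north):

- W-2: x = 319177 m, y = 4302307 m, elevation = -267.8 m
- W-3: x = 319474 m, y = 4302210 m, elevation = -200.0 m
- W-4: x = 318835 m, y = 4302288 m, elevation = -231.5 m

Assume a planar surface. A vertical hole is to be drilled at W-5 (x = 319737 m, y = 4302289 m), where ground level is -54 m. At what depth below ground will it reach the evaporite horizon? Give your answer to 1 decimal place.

230.3 m

Two edge vectors: W-2→W-3 = (297, -97, 67.8), W-2→W-4 = (-342, -19, 36.3).
Normal n = (W-2→W-3) × (W-2→W-4) = (-2232.9, -33968.7, -38817).
So ∂z/∂x = −n_x/n_z = −0.057523765 and ∂z/∂y = −n_y/n_z = −0.875098539.
Intercept c from W-2: -267.8 + 18360.26 + 3764942.57 = 3783035.03.
At (319737, 4302289): z_contact = −18392.48 − 3764926.82 + 3783035.03 = -284.26 m.
Depth below ground = -54 − (-284.26) = 230.3 m.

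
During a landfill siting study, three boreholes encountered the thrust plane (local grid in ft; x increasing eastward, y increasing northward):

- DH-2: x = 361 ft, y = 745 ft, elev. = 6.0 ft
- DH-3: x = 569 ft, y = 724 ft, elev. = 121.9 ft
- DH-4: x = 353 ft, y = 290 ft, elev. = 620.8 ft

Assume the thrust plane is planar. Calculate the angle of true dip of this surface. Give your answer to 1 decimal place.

54.9°

Two edge vectors: DH-2→DH-3 = (208, -21, 115.9), DH-2→DH-4 = (-8, -455, 614.8).
Normal n = (DH-2→DH-3) × (DH-2→DH-4) = (39823.7, -128805.6, -94808).
So ∂z/∂x = −n_x/n_z = 0.42005 and ∂z/∂y = −n_y/n_z = −1.35859.
Gradient magnitude |∇z| = √(a² + b²) = √(0.17644 + 1.84578) = 1.42205.
True dip = arctan(1.42205) = 54.9°, dipping toward NNW (azimuth ≈ 343°).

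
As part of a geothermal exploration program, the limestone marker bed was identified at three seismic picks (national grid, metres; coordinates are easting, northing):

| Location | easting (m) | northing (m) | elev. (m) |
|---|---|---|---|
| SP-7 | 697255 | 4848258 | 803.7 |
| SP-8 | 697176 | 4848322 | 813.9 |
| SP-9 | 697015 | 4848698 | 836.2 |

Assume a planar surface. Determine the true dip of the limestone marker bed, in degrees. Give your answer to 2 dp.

7.08°

Two edge vectors: SP-7→SP-8 = (-79, 64, 10.2), SP-7→SP-9 = (-240, 440, 32.5).
Normal n = (SP-7→SP-8) × (SP-7→SP-9) = (-2408, 119.5, -19400).
So ∂z/∂easting = −n_x/n_z = −0.12412 and ∂z/∂northing = −n_y/n_z = 0.00616.
Gradient magnitude |∇z| = √(a² + b²) = √(0.01541 + 0.00004) = 0.12428.
True dip = arctan(0.12428) = 7.08°, dipping toward E (azimuth ≈ 093°).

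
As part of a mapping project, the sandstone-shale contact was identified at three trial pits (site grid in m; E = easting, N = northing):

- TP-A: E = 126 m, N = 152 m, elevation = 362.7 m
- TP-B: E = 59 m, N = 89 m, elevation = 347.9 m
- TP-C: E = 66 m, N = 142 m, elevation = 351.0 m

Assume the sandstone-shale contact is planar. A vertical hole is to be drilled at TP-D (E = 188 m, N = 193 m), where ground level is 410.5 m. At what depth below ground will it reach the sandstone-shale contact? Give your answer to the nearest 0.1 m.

Two edge vectors: TP-A→TP-B = (-67, -63, -14.8), TP-A→TP-C = (-60, -10, -11.7).
Normal n = (TP-A→TP-B) × (TP-A→TP-C) = (589.1, 104.1, -3110).
So ∂z/∂E = −n_x/n_z = 0.18942 and ∂z/∂N = −n_y/n_z = 0.03347.
Intercept c from TP-A: 362.7 − 23.87 − 5.09 = 333.75.
At (188, 193): z_contact = 35.61 + 6.46 + 333.75 = 375.82 m.
Depth below ground = 410.5 − 375.82 = 34.7 m.

34.7 m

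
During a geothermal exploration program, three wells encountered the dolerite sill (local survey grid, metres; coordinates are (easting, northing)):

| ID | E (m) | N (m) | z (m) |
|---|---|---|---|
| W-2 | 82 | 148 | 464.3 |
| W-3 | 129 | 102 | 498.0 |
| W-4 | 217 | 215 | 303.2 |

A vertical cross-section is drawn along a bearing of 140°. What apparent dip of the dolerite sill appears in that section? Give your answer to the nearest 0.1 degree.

Two edge vectors: W-2→W-3 = (47, -46, 33.7), W-2→W-4 = (135, 67, -161.1).
Normal n = (W-2→W-3) × (W-2→W-4) = (5152.7, 12121.2, 9359).
So ∂z/∂E = −n_x/n_z = −0.55056 and ∂z/∂N = −n_y/n_z = −1.29514.
Unit vector along 140° is (sin 140°, cos 140°) = (0.6428, -0.7660).
Slope in that direction = a·(0.6428) + b·(-0.7660) = 0.63824.
Apparent dip = arctan|0.63824| = 32.5° (true dip is 54.6°, so apparent ≤ true as expected).

32.5°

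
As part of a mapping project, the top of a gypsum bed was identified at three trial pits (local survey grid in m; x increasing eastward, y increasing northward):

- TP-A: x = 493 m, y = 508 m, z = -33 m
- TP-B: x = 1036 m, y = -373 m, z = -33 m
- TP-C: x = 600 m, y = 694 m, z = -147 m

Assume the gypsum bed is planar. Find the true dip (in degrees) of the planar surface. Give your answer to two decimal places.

Let the plane be z = a·x + b·y + c.
TP-B−TP-A: 543a − 881b = 0;  TP-C−TP-A: 107a + 186b = −114.
Solving gives a = −0.51435, b = −0.31702.
Gradient magnitude |∇z| = √(a² + b²) = √(0.26455 + 0.10050) = 0.60420.
True dip = arctan(0.60420) = 31.14°, dipping toward ENE (azimuth ≈ 058°).

31.14°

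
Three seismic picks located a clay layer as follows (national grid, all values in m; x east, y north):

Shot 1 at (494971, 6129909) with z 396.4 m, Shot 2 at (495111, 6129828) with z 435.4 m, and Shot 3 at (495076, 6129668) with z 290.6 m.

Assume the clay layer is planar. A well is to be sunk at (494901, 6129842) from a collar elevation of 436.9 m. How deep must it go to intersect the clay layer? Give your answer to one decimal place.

140.5 m

Let the plane be z = a·x + b·y + c.
Shot 2−Shot 1: 140a − 81b = 39;  Shot 3−Shot 1: 105a − 241b = −105.8.
Solving gives a = 0.712058649, b = 0.749237171.
Then c = 396.4 − a·494971 − b·6129909 = −4944807.66.
At (494901, 6129842): z_contact = 352398.54 + 4592705.48 − 4944807.66 = 296.36 m.
Depth below ground = 436.9 − 296.36 = 140.5 m.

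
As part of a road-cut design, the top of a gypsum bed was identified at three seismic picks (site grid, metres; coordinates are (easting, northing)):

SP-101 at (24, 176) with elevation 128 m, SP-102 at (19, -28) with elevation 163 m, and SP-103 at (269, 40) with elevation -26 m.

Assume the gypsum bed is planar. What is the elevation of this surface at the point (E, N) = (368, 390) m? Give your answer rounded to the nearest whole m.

Two edge vectors: SP-101→SP-102 = (-5, -204, 35), SP-101→SP-103 = (245, -136, -154).
Normal n = (SP-101→SP-102) × (SP-101→SP-103) = (36176, 7805, 50660).
So ∂z/∂E = −n_x/n_z = −0.71409 and ∂z/∂N = −n_y/n_z = −0.15407.
Intercept c from SP-101: 128 + 17.14 + 27.12 = 172.25.
At (368, 390): z = −262.8 − 60.1 + 172.25 = -150.6 m.

-151 m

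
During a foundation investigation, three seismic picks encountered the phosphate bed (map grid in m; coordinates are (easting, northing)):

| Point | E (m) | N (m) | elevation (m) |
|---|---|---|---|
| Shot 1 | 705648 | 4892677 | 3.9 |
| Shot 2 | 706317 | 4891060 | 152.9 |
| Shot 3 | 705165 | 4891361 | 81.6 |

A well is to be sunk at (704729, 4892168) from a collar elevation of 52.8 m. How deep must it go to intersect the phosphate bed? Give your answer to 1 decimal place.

49.9 m

Let the plane be z = a·E + b·N + c.
Shot 2−Shot 1: 669a − 1617b = 149;  Shot 3−Shot 1: −483a − 1316b = 77.7.
Solving gives a = 0.042399461, b = −0.074604057.
Then c = 3.9 − a·705648 − b·4892677 = 335098.36.
At (704729, 4892168): z_contact = 29880.13 − 364975.58 + 335098.36 = 2.91 m.
Depth below ground = 52.8 − 2.91 = 49.9 m.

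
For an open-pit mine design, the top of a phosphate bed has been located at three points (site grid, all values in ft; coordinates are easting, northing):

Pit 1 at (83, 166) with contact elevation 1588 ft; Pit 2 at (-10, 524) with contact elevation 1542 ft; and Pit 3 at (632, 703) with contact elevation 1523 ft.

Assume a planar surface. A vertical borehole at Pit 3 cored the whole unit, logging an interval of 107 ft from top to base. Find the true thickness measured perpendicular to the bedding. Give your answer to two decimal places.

106.15 ft

Let the plane be z = a·easting + b·northing + c.
Pit 2−Pit 1: −93a + 358b = −46;  Pit 3−Pit 1: 549a + 537b = −65.
Solving gives a = 0.00581, b = −0.12698.
|∇z| = √(a²+b²) = 0.12712, so dip δ = arctan(0.12712) = 7.24°.
True thickness = vertical thickness × cos δ = 107 × cos 7.24° = 106.15 ft.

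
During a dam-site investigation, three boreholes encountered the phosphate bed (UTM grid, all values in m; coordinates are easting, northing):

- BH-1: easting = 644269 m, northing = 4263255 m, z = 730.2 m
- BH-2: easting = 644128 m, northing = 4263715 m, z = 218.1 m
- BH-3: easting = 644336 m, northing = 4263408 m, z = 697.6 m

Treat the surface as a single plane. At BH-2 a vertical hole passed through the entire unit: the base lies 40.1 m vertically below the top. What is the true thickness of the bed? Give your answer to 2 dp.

23.10 m

Let the plane be z = a·easting + b·northing + c.
BH-2−BH-1: −141a + 460b = −512.1;  BH-3−BH-1: 67a + 153b = −32.6.
Solving gives a = 1.20923, b = −0.74260.
|∇z| = √(a²+b²) = 1.41905, so dip δ = arctan(1.41905) = 54.83°.
True thickness = vertical thickness × cos δ = 40.1 × cos 54.83° = 23.10 m.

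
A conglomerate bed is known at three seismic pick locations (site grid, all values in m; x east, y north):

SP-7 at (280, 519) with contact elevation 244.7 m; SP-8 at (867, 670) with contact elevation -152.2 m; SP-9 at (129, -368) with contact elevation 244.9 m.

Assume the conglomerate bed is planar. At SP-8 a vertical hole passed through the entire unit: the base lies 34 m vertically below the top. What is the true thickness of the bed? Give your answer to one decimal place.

Let the plane be z = a·x + b·y + c.
SP-8−SP-7: 587a + 151b = −396.9;  SP-9−SP-7: −151a − 887b = 0.2.
Solving gives a = −0.70706, b = 0.12014.
|∇z| = √(a²+b²) = 0.71719, so dip δ = arctan(0.71719) = 35.65°.
True thickness = vertical thickness × cos δ = 34 × cos 35.65° = 27.6 m.

27.6 m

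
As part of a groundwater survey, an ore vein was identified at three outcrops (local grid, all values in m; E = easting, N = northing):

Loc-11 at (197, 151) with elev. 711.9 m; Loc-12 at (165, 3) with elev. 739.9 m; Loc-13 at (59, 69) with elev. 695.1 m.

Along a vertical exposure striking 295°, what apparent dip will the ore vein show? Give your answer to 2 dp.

19.19°

Let the plane be z = a·E + b·N + c.
Loc-12−Loc-11: −32a − 148b = 28;  Loc-13−Loc-11: −138a − 82b = −16.8.
Solving gives a = 0.26867, b = −0.24728.
Unit vector along 295° is (sin 295°, cos 295°) = (-0.9063, 0.4226).
Slope in that direction = a·(-0.9063) + b·(0.4226) = −0.34801.
Apparent dip = arctan|0.34801| = 19.19° (true dip is 20.1°, so apparent ≤ true as expected).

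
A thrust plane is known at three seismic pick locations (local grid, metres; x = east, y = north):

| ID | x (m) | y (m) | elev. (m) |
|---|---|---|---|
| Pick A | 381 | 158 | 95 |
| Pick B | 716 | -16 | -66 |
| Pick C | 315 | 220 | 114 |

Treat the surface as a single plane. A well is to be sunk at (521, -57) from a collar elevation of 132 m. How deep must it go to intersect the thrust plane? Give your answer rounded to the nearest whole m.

Let the plane be z = a·x + b·y + c.
Pick B−Pick A: 335a − 174b = −161;  Pick C−Pick A: −66a + 62b = 19.
Solving gives a = −0.71893, b = −0.45886.
Then c = 95 − a·381 − b·158 = 441.41.
At (521, -57): z_contact = −374.6 + 26.2 + 441.41 = 93.0 m.
Depth below ground = 132 − 93.0 = 39 m.

39 m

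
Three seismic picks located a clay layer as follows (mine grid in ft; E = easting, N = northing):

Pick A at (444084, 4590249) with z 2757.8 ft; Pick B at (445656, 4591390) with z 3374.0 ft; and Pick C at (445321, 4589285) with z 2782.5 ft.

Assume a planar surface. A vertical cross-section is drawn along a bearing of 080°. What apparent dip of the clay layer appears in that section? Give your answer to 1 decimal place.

14.2°

Two edge vectors: Pick A→Pick B = (1572, 1141, 616.2), Pick A→Pick C = (1237, -964, 24.7).
Normal n = (Pick A→Pick B) × (Pick A→Pick C) = (622199.5, 723411, -2926825).
So ∂z/∂E = −n_x/n_z = 0.21259 and ∂z/∂N = −n_y/n_z = 0.24717.
Unit vector along 080° is (sin 80°, cos 80°) = (0.9848, 0.1736).
Slope in that direction = a·(0.9848) + b·(0.1736) = 0.25228.
Apparent dip = arctan|0.25228| = 14.2° (true dip is 18.1°, so apparent ≤ true as expected).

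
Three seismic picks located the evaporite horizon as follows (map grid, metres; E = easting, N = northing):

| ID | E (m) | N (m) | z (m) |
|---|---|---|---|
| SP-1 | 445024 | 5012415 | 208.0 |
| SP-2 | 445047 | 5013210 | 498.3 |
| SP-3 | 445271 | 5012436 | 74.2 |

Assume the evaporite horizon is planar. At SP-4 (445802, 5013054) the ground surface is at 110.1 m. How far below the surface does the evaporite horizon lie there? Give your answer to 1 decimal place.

104.8 m

Let the plane be z = a·E + b·N + c.
SP-2−SP-1: 23a + 795b = 290.3;  SP-3−SP-1: 247a + 21b = −133.8.
Solving gives a = −0.574158422, b = 0.381768105.
Then c = 208 − a·445024 − b·5012415 = −1657857.90.
At (445802, 5013054): z_contact = −255960.97 + 1913824.13 − 1657857.90 = 5.25 m.
Depth below ground = 110.1 − 5.25 = 104.8 m.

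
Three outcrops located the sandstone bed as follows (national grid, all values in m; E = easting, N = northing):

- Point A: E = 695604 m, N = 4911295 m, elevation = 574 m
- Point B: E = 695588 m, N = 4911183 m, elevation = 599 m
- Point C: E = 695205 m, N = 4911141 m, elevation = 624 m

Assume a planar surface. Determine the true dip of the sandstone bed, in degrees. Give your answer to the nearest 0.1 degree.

12.5°

Let the plane be z = a·E + b·N + c.
Point B−Point A: −16a − 112b = 25;  Point C−Point A: −399a − 154b = 50.
Solving gives a = −0.04145, b = −0.21729.
Gradient magnitude |∇z| = √(a² + b²) = √(0.00172 + 0.04722) = 0.22121.
True dip = arctan(0.22121) = 12.5°, dipping toward N (azimuth ≈ 011°).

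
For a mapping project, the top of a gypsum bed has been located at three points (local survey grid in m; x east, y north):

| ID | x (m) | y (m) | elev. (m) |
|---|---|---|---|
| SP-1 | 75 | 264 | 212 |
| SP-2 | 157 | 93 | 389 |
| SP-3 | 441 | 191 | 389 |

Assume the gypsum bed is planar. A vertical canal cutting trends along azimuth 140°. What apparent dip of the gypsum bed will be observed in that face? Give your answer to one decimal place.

41.3°

Two edge vectors: SP-1→SP-2 = (82, -171, 177), SP-1→SP-3 = (366, -73, 177).
Normal n = (SP-1→SP-2) × (SP-1→SP-3) = (-17346, 50268, 56600).
So ∂z/∂x = −n_x/n_z = 0.30647 and ∂z/∂y = −n_y/n_z = −0.88813.
Unit vector along 140° is (sin 140°, cos 140°) = (0.6428, -0.7660).
Slope in that direction = a·(0.6428) + b·(-0.7660) = 0.87734.
Apparent dip = arctan|0.87734| = 41.3° (true dip is 43.2°, so apparent ≤ true as expected).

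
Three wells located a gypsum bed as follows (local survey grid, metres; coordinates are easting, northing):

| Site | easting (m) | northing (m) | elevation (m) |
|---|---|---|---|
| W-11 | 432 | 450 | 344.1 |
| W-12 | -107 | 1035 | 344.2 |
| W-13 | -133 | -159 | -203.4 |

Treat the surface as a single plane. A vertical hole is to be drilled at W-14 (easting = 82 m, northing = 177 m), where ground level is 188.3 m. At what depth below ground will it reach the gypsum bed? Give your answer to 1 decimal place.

136.6 m

Let the plane be z = a·easting + b·northing + c.
W-12−W-11: −539a + 585b = 0.1;  W-13−W-11: −565a − 609b = −547.5.
Solving gives a = 0.486093, b = 0.448042.
Then c = 344.1 − a·432 − b·450 = −67.51.
At (82, 177): z_contact = 39.86 + 79.30 − 67.51 = 51.65 m.
Depth below ground = 188.3 − 51.65 = 136.6 m.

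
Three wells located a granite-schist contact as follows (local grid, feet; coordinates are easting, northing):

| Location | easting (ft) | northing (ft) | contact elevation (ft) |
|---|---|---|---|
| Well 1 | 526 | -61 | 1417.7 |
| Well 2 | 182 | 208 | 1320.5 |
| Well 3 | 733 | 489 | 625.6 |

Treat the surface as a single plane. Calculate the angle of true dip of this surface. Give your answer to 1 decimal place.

Two edge vectors: Well 1→Well 2 = (-344, 269, -97.2), Well 1→Well 3 = (207, 550, -792.1).
Normal n = (Well 1→Well 2) × (Well 1→Well 3) = (-159614.9, -292602.8, -244883).
So ∂z/∂easting = −n_x/n_z = −0.65180 and ∂z/∂northing = −n_y/n_z = −1.19487.
Gradient magnitude |∇z| = √(a² + b²) = √(0.42484 + 1.42771) = 1.36109.
True dip = arctan(1.36109) = 53.7°, dipping toward NNE (azimuth ≈ 029°).

53.7°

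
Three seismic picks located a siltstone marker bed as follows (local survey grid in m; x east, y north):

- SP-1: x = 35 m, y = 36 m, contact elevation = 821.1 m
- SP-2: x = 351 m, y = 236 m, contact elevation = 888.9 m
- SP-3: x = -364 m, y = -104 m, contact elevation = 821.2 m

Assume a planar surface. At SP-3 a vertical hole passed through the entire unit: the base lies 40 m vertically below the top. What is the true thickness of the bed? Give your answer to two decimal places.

Two edge vectors: SP-1→SP-2 = (316, 200, 67.8), SP-1→SP-3 = (-399, -140, 0.1).
Normal n = (SP-1→SP-2) × (SP-1→SP-3) = (9512, -27083.8, 35560).
So ∂z/∂x = −n_x/n_z = −0.26749 and ∂z/∂y = −n_y/n_z = 0.76164.
|∇z| = √(a²+b²) = 0.80724, so dip δ = arctan(0.80724) = 38.91°.
True thickness = vertical thickness × cos δ = 40 × cos 38.91° = 31.12 m.

31.12 m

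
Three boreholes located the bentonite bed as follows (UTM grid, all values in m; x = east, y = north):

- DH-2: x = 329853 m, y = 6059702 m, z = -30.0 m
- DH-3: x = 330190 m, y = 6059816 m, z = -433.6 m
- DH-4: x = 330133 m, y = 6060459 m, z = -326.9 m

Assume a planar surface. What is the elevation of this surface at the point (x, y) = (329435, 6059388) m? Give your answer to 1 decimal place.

Let the plane be z = a·x + b·y + c.
DH-3−DH-2: 337a + 114b = −403.6;  DH-4−DH-2: 280a + 757b = −296.9.
Solving gives a = −1.217258019, b = 0.058034670.
Then c = -30 − a·329853 − b·6059702 = 49813.40.
At (329435, 6059388): z = −401007.4 + 351654.6 + 49813.40 = 460.6 m.

460.6 m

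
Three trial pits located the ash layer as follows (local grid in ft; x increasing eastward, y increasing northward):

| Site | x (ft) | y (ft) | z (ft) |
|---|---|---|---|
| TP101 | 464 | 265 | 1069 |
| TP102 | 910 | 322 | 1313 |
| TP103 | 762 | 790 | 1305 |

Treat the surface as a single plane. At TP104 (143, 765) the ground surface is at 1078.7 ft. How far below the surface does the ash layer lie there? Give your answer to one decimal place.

104.2 ft

Let the plane be z = a·x + b·y + c.
TP102−TP101: 446a + 57b = 244;  TP103−TP101: 298a + 525b = 236.
Solving gives a = 0.52793, b = 0.14986.
Then c = 1069 − a·464 − b·265 = 784.33.
At (143, 765): z_contact = 75.49 + 114.64 + 784.33 = 974.46 ft.
Depth below ground = 1078.7 − 974.46 = 104.2 ft.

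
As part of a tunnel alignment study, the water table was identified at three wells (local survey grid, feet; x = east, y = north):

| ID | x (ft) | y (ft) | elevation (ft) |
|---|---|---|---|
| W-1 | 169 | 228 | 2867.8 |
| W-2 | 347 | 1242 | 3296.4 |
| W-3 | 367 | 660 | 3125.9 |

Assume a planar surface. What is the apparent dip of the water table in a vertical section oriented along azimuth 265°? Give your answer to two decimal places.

Let the plane be z = a·x + b·y + c.
W-2−W-1: 178a + 1014b = 428.6;  W-3−W-1: 198a + 432b = 258.1.
Solving gives a = 0.61802, b = 0.31419.
Unit vector along 265° is (sin 265°, cos 265°) = (-0.9962, -0.0872).
Slope in that direction = a·(-0.9962) + b·(-0.0872) = −0.64305.
Apparent dip = arctan|0.64305| = 32.74° (true dip is 34.7°, so apparent ≤ true as expected).

32.74°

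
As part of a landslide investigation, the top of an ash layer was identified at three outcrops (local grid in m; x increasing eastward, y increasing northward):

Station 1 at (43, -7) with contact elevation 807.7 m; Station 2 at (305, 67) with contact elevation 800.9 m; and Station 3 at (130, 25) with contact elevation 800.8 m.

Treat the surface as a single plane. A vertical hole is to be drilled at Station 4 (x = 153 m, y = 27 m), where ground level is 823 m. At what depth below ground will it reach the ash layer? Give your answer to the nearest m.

20 m

Two edge vectors: Station 1→Station 2 = (262, 74, -6.8), Station 1→Station 3 = (87, 32, -6.9).
Normal n = (Station 1→Station 2) × (Station 1→Station 3) = (-293, 1216.2, 1946).
So ∂z/∂x = −n_x/n_z = 0.15057 and ∂z/∂y = −n_y/n_z = −0.62497.
Intercept c from Station 1: 807.7 − 6.47 − 4.37 = 796.85.
At (153, 27): z_contact = 23.0 − 16.9 + 796.85 = 803.0 m.
Depth below ground = 823 − 803.0 = 20 m.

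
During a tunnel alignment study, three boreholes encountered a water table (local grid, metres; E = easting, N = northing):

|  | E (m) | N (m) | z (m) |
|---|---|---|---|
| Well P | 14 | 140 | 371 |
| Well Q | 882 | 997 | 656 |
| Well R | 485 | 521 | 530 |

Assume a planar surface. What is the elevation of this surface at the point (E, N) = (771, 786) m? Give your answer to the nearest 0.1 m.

Let the plane be z = a·E + b·N + c.
Well Q−Well P: 868a + 857b = 285;  Well R−Well P: 471a + 381b = 159.
Solving gives a = 0.37947, b = −0.05178.
Then c = 371 − a·14 − b·140 = 372.94.
At (771, 786): z = 292.6 − 40.7 + 372.94 = 624.8 m.

624.8 m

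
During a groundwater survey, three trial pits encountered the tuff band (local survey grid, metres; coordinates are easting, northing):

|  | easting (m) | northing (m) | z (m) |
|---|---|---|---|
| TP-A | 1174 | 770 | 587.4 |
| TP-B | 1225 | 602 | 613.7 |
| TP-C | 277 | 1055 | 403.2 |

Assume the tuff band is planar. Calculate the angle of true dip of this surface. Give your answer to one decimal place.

Let the plane be z = a·easting + b·northing + c.
TP-B−TP-A: 51a − 168b = 26.3;  TP-C−TP-A: −897a + 285b = −184.2.
Solving gives a = 0.17222, b = −0.10427.
Gradient magnitude |∇z| = √(a² + b²) = √(0.02966 + 0.01087) = 0.20133.
True dip = arctan(0.20133) = 11.4°, dipping toward WNW (azimuth ≈ 301°).

11.4°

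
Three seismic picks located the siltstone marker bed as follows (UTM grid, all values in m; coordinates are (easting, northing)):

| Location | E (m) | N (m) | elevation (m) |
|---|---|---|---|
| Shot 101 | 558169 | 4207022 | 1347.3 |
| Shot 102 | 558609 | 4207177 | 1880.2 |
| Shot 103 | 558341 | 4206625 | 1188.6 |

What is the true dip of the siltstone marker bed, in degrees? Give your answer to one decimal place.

50.8°

Two edge vectors: Shot 101→Shot 102 = (440, 155, 532.9), Shot 101→Shot 103 = (172, -397, -158.7).
Normal n = (Shot 101→Shot 102) × (Shot 101→Shot 103) = (186962.8, 161486.8, -201340).
So ∂z/∂E = −n_x/n_z = 0.92859 and ∂z/∂N = −n_y/n_z = 0.80206.
Gradient magnitude |∇z| = √(a² + b²) = √(0.86228 + 0.64330) = 1.22702.
True dip = arctan(1.22702) = 50.8°, dipping toward SW (azimuth ≈ 229°).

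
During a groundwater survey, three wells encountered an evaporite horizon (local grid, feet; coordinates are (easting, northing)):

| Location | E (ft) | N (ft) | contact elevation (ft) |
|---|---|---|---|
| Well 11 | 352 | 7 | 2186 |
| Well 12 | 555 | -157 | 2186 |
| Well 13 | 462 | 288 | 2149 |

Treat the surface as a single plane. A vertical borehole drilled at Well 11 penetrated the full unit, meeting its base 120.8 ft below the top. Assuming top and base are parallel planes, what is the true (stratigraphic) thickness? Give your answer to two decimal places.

119.81 ft

Two edge vectors: Well 11→Well 12 = (203, -164, 0), Well 11→Well 13 = (110, 281, -37).
Normal n = (Well 11→Well 12) × (Well 11→Well 13) = (6068, 7511, 75083).
So ∂z/∂E = −n_x/n_z = −0.08082 and ∂z/∂N = −n_y/n_z = −0.10004.
|∇z| = √(a²+b²) = 0.12860, so dip δ = arctan(0.12860) = 7.33°.
True thickness = vertical thickness × cos δ = 120.8 × cos 7.33° = 119.81 ft.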